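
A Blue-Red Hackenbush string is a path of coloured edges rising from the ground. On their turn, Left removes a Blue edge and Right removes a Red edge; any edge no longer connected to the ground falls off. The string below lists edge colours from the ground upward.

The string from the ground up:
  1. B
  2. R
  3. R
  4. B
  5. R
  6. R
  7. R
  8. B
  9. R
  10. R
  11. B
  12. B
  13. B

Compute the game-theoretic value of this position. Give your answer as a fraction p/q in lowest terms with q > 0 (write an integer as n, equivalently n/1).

g_1 [B]  L=[0]  R=[]  — 1
g_2 [BR]  L=[0]  R=[1]  — 1/2
g_3 [BRR]  L=[0]  R=[1/2, 1]  — 1/4
g_4 [BRRB]  L=[0, 1/4]  R=[1/2, 1]  — 3/8
g_5 [BRRBR]  L=[0, 1/4]  R=[3/8, 1/2, 1]  — 5/16
g_6 [BRRBRR]  L=[0, 1/4]  R=[5/16, 3/8, 1/2, 1]  — 9/32
g_7 [BRRBRRR]  L=[0, 1/4]  R=[9/32, 5/16, 3/8, 1/2, 1]  — 17/64
g_8 [BRRBRRRB]  L=[0, 1/4, 17/64]  R=[9/32, 5/16, 3/8, 1/2, 1]  — 35/128
g_9 [BRRBRRRBR]  L=[0, 1/4, 17/64]  R=[35/128, 9/32, 5/16, 3/8, 1/2, 1]  — 69/256
g_10 [BRRBRRRBRR]  L=[0, 1/4, 17/64]  R=[69/256, 35/128, 9/32, 5/16, 3/8, 1/2, 1]  — 137/512
g_11 [BRRBRRRBRRB]  L=[0, 1/4, 17/64, 137/512]  R=[69/256, 35/128, 9/32, 5/16, 3/8, 1/2, 1]  — 275/1024
g_12 [BRRBRRRBRRBB]  L=[0, 1/4, 17/64, 137/512, 275/1024]  R=[69/256, 35/128, 9/32, 5/16, 3/8, 1/2, 1]  — 551/2048
g_13 [BRRBRRRBRRBBB]  L=[0, 1/4, 17/64, 137/512, 275/1024, 551/2048]  R=[69/256, 35/128, 9/32, 5/16, 3/8, 1/2, 1]  — 1103/4096

1103/4096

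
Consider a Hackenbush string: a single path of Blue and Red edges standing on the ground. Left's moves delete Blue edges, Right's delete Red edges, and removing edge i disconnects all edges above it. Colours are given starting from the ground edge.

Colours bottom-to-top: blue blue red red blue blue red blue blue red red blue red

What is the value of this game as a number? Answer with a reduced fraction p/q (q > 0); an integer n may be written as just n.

Recurse on prefixes of the 13-edge string blue blue red red blue blue red blue blue red red blue red:
step 1: add blue to get b; options L={ 0 } R={ — } -> 1
step 2: add blue to get bb; options L={ 0; 1 } R={ — } -> 2
step 3: add red to get bbr; options L={ 0; 1 } R={ 2 } -> 3/2
step 4: add red to get bbrr; options L={ 0; 1 } R={ 3/2; 2 } -> 5/4
step 5: add blue to get bbrrb; options L={ 0; 1; 5/4 } R={ 3/2; 2 } -> 11/8
step 6: add blue to get bbrrbb; options L={ 0; 1; 5/4; 11/8 } R={ 3/2; 2 } -> 23/16
step 7: add red to get bbrrbbr; options L={ 0; 1; 5/4; 11/8 } R={ 23/16; 3/2; 2 } -> 45/32
step 8: add blue to get bbrrbbrb; options L={ 0; 1; 5/4; 11/8; 45/32 } R={ 23/16; 3/2; 2 } -> 91/64
step 9: add blue to get bbrrbbrbb; options L={ 0; 1; 5/4; 11/8; 45/32; 91/64 } R={ 23/16; 3/2; 2 } -> 183/128
step 10: add red to get bbrrbbrbbr; options L={ 0; 1; 5/4; 11/8; 45/32; 91/64 } R={ 183/128; 23/16; 3/2; 2 } -> 365/256
step 11: add red to get bbrrbbrbbrr; options L={ 0; 1; 5/4; 11/8; 45/32; 91/64 } R={ 365/256; 183/128; 23/16; 3/2; 2 } -> 729/512
step 12: add blue to get bbrrbbrbbrrb; options L={ 0; 1; 5/4; 11/8; 45/32; 91/64; 729/512 } R={ 365/256; 183/128; 23/16; 3/2; 2 } -> 1459/1024
step 13: add red to get bbrrbbrbbrrbr; options L={ 0; 1; 5/4; 11/8; 45/32; 91/64; 729/512 } R={ 1459/1024; 365/256; 183/128; 23/16; 3/2; 2 } -> 2917/2048

2917/2048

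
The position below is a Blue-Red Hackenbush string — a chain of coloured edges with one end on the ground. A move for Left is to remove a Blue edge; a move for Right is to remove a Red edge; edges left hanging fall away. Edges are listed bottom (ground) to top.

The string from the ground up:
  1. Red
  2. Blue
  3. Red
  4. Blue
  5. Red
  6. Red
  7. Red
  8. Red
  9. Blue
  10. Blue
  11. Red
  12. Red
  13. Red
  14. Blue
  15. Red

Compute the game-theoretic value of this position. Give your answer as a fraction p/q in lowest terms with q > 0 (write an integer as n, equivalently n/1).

R: Left { — }, Right { 0 } = simplest -1
RB: Left { -1 }, Right { 0 } = simplest -1/2
RBR: Left { -1 }, Right { -1/2, 0 } = simplest -3/4
RBRB: Left { -1, -3/4 }, Right { -1/2, 0 } = simplest -5/8
RBRBR: Left { -1, -3/4 }, Right { -5/8, -1/2, 0 } = simplest -11/16
RBRBRR: Left { -1, -3/4 }, Right { -11/16, -5/8, -1/2, 0 } = simplest -23/32
RBRBRRR: Left { -1, -3/4 }, Right { -23/32, -11/16, -5/8, -1/2, 0 } = simplest -47/64
RBRBRRRR: Left { -1, -3/4 }, Right { -47/64, -23/32, -11/16, -5/8, -1/2, 0 } = simplest -95/128
RBRBRRRRB: Left { -1, -3/4, -95/128 }, Right { -47/64, -23/32, -11/16, -5/8, -1/2, 0 } = simplest -189/256
RBRBRRRRBB: Left { -1, -3/4, -95/128, -189/256 }, Right { -47/64, -23/32, -11/16, -5/8, -1/2, 0 } = simplest -377/512
RBRBRRRRBBR: Left { -1, -3/4, -95/128, -189/256 }, Right { -377/512, -47/64, -23/32, -11/16, -5/8, -1/2, 0 } = simplest -755/1024
RBRBRRRRBBRR: Left { -1, -3/4, -95/128, -189/256 }, Right { -755/1024, -377/512, -47/64, -23/32, -11/16, -5/8, -1/2, 0 } = simplest -1511/2048
RBRBRRRRBBRRR: Left { -1, -3/4, -95/128, -189/256 }, Right { -1511/2048, -755/1024, -377/512, -47/64, -23/32, -11/16, -5/8, -1/2, 0 } = simplest -3023/4096
RBRBRRRRBBRRRB: Left { -1, -3/4, -95/128, -189/256, -3023/4096 }, Right { -1511/2048, -755/1024, -377/512, -47/64, -23/32, -11/16, -5/8, -1/2, 0 } = simplest -6045/8192
RBRBRRRRBBRRRBR: Left { -1, -3/4, -95/128, -189/256, -3023/4096 }, Right { -6045/8192, -1511/2048, -755/1024, -377/512, -47/64, -23/32, -11/16, -5/8, -1/2, 0 } = simplest -12091/16384

-12091/16384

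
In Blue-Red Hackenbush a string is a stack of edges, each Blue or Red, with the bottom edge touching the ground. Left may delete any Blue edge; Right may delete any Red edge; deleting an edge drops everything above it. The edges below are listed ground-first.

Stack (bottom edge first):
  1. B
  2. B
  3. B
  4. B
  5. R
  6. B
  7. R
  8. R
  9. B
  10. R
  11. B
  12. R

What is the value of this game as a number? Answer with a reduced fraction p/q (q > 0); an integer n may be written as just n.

edge 1 of 12 (B): { 0 | ∅ } — 1
edge 2 of 12 (B): { 0,1 | ∅ } — 2
edge 3 of 12 (B): { 0,1,2 | ∅ } — 3
edge 4 of 12 (B): { 0,1,2,3 | ∅ } — 4
edge 5 of 12 (R): { 0,1,2,3 | 4 } — 7/2
edge 6 of 12 (B): { 0,1,2,3,7/2 | 4 } — 15/4
edge 7 of 12 (R): { 0,1,2,3,7/2 | 15/4,4 } — 29/8
edge 8 of 12 (R): { 0,1,2,3,7/2 | 29/8,15/4,4 } — 57/16
edge 9 of 12 (B): { 0,1,2,3,7/2,57/16 | 29/8,15/4,4 } — 115/32
edge 10 of 12 (R): { 0,1,2,3,7/2,57/16 | 115/32,29/8,15/4,4 } — 229/64
edge 11 of 12 (B): { 0,1,2,3,7/2,57/16,229/64 | 115/32,29/8,15/4,4 } — 459/128
edge 12 of 12 (R): { 0,1,2,3,7/2,57/16,229/64 | 459/128,115/32,29/8,15/4,4 } — 917/256

917/256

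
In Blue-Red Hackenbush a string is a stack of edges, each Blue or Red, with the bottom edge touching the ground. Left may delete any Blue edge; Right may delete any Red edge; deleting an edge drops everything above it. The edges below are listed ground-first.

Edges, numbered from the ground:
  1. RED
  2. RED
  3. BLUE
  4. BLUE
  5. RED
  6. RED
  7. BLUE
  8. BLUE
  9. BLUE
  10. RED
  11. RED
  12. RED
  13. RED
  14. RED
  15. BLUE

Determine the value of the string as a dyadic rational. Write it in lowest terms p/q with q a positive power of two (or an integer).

Prefix values for RED RED BLUE BLUE RED RED BLUE BLUE BLUE RED RED RED RED RED BLUE via {L|R} + simplicity:
edge 1 of 15 (RED): { · | 0 } = -1
edge 2 of 15 (RED): { · | -1,0 } = -2
edge 3 of 15 (BLUE): { -2 | -1,0 } = -3/2
edge 4 of 15 (BLUE): { -2,-3/2 | -1,0 } = -5/4
edge 5 of 15 (RED): { -2,-3/2 | -5/4,-1,0 } = -11/8
edge 6 of 15 (RED): { -2,-3/2 | -11/8,-5/4,-1,0 } = -23/16
edge 7 of 15 (BLUE): { -2,-3/2,-23/16 | -11/8,-5/4,-1,0 } = -45/32
edge 8 of 15 (BLUE): { -2,-3/2,-23/16,-45/32 | -11/8,-5/4,-1,0 } = -89/64
edge 9 of 15 (BLUE): { -2,-3/2,-23/16,-45/32,-89/64 | -11/8,-5/4,-1,0 } = -177/128
edge 10 of 15 (RED): { -2,-3/2,-23/16,-45/32,-89/64 | -177/128,-11/8,-5/4,-1,0 } = -355/256
edge 11 of 15 (RED): { -2,-3/2,-23/16,-45/32,-89/64 | -355/256,-177/128,-11/8,-5/4,-1,0 } = -711/512
edge 12 of 15 (RED): { -2,-3/2,-23/16,-45/32,-89/64 | -711/512,-355/256,-177/128,-11/8,-5/4,-1,0 } = -1423/1024
edge 13 of 15 (RED): { -2,-3/2,-23/16,-45/32,-89/64 | -1423/1024,-711/512,-355/256,-177/128,-11/8,-5/4,-1,0 } = -2847/2048
edge 14 of 15 (RED): { -2,-3/2,-23/16,-45/32,-89/64 | -2847/2048,-1423/1024,-711/512,-355/256,-177/128,-11/8,-5/4,-1,0 } = -5695/4096
edge 15 of 15 (BLUE): { -2,-3/2,-23/16,-45/32,-89/64,-5695/4096 | -2847/2048,-1423/1024,-711/512,-355/256,-177/128,-11/8,-5/4,-1,0 } = -11389/8192

-11389/8192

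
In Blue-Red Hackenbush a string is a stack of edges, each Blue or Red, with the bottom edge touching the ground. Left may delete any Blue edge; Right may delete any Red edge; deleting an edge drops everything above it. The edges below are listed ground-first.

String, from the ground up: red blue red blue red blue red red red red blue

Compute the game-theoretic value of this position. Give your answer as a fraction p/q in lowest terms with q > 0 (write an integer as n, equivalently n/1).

Recurse on prefixes of the 11-edge string red blue red blue red blue red red red red blue:
G_1 [r]  L=[]  R=[0]  — -1
G_2 [rb]  L=[-1]  R=[0]  — -1/2
G_3 [rbr]  L=[-1]  R=[-1/2,0]  — -3/4
G_4 [rbrb]  L=[-1,-3/4]  R=[-1/2,0]  — -5/8
G_5 [rbrbr]  L=[-1,-3/4]  R=[-5/8,-1/2,0]  — -11/16
G_6 [rbrbrb]  L=[-1,-3/4,-11/16]  R=[-5/8,-1/2,0]  — -21/32
G_7 [rbrbrbr]  L=[-1,-3/4,-11/16]  R=[-21/32,-5/8,-1/2,0]  — -43/64
G_8 [rbrbrbrr]  L=[-1,-3/4,-11/16]  R=[-43/64,-21/32,-5/8,-1/2,0]  — -87/128
G_9 [rbrbrbrrr]  L=[-1,-3/4,-11/16]  R=[-87/128,-43/64,-21/32,-5/8,-1/2,0]  — -175/256
G_10 [rbrbrbrrrr]  L=[-1,-3/4,-11/16]  R=[-175/256,-87/128,-43/64,-21/32,-5/8,-1/2,0]  — -351/512
G_11 [rbrbrbrrrrb]  L=[-1,-3/4,-11/16,-351/512]  R=[-175/256,-87/128,-43/64,-21/32,-5/8,-1/2,0]  — -701/1024

-701/1024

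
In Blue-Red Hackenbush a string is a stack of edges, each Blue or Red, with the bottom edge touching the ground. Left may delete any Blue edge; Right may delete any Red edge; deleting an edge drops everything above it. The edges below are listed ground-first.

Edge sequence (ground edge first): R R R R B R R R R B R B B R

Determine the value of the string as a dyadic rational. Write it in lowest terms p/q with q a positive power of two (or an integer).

val_1 [R]  L=[(no moves)]  R=[0]  gives -1
val_2 [RR]  L=[(no moves)]  R=[-1,0]  gives -2
val_3 [RRR]  L=[(no moves)]  R=[-2,-1,0]  gives -3
val_4 [RRRR]  L=[(no moves)]  R=[-3,-2,-1,0]  gives -4
val_5 [RRRRB]  L=[-4]  R=[-3,-2,-1,0]  gives -7/2
val_6 [RRRRBR]  L=[-4]  R=[-7/2,-3,-2,-1,0]  gives -15/4
val_7 [RRRRBRR]  L=[-4]  R=[-15/4,-7/2,-3,-2,-1,0]  gives -31/8
val_8 [RRRRBRRR]  L=[-4]  R=[-31/8,-15/4,-7/2,-3,-2,-1,0]  gives -63/16
val_9 [RRRRBRRRR]  L=[-4]  R=[-63/16,-31/8,-15/4,-7/2,-3,-2,-1,0]  gives -127/32
val_10 [RRRRBRRRRB]  L=[-4,-127/32]  R=[-63/16,-31/8,-15/4,-7/2,-3,-2,-1,0]  gives -253/64
val_11 [RRRRBRRRRBR]  L=[-4,-127/32]  R=[-253/64,-63/16,-31/8,-15/4,-7/2,-3,-2,-1,0]  gives -507/128
val_12 [RRRRBRRRRBRB]  L=[-4,-127/32,-507/128]  R=[-253/64,-63/16,-31/8,-15/4,-7/2,-3,-2,-1,0]  gives -1013/256
val_13 [RRRRBRRRRBRBB]  L=[-4,-127/32,-507/128,-1013/256]  R=[-253/64,-63/16,-31/8,-15/4,-7/2,-3,-2,-1,0]  gives -2025/512
val_14 [RRRRBRRRRBRBBR]  L=[-4,-127/32,-507/128,-1013/256]  R=[-2025/512,-253/64,-63/16,-31/8,-15/4,-7/2,-3,-2,-1,0]  gives -4051/1024

-4051/1024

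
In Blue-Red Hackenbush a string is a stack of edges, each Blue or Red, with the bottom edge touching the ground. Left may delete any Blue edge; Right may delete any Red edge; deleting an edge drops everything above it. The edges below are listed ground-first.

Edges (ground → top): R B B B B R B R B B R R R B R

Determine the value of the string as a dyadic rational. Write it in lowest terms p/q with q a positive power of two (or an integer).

value(R) = { none | 0 } → -1
value(RB) = { -1 | 0 } → -1/2
value(RBB) = { -1; -1/2 | 0 } → -1/4
value(RBBB) = { -1; -1/2; -1/4 | 0 } → -1/8
value(RBBBB) = { -1; -1/2; -1/4; -1/8 | 0 } → -1/16
value(RBBBBR) = { -1; -1/2; -1/4; -1/8 | -1/16; 0 } → -3/32
value(RBBBBRB) = { -1; -1/2; -1/4; -1/8; -3/32 | -1/16; 0 } → -5/64
value(RBBBBRBR) = { -1; -1/2; -1/4; -1/8; -3/32 | -5/64; -1/16; 0 } → -11/128
value(RBBBBRBRB) = { -1; -1/2; -1/4; -1/8; -3/32; -11/128 | -5/64; -1/16; 0 } → -21/256
value(RBBBBRBRBB) = { -1; -1/2; -1/4; -1/8; -3/32; -11/128; -21/256 | -5/64; -1/16; 0 } → -41/512
value(RBBBBRBRBBR) = { -1; -1/2; -1/4; -1/8; -3/32; -11/128; -21/256 | -41/512; -5/64; -1/16; 0 } → -83/1024
value(RBBBBRBRBBRR) = { -1; -1/2; -1/4; -1/8; -3/32; -11/128; -21/256 | -83/1024; -41/512; -5/64; -1/16; 0 } → -167/2048
value(RBBBBRBRBBRRR) = { -1; -1/2; -1/4; -1/8; -3/32; -11/128; -21/256 | -167/2048; -83/1024; -41/512; -5/64; -1/16; 0 } → -335/4096
value(RBBBBRBRBBRRRB) = { -1; -1/2; -1/4; -1/8; -3/32; -11/128; -21/256; -335/4096 | -167/2048; -83/1024; -41/512; -5/64; -1/16; 0 } → -669/8192
value(RBBBBRBRBBRRRBR) = { -1; -1/2; -1/4; -1/8; -3/32; -11/128; -21/256; -335/4096 | -669/8192; -167/2048; -83/1024; -41/512; -5/64; -1/16; 0 } → -1339/16384

-1339/16384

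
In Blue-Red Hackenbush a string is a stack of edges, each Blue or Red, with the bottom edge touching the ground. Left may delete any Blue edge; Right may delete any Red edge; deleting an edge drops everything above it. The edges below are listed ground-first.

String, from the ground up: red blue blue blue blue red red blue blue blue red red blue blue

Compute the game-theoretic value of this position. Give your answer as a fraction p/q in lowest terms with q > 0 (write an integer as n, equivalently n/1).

-793/8192

1 of 14 · r · max L −∞ · min R 0 → -1
2 of 14 · rb · max L -1 · min R 0 → -1/2
3 of 14 · rbb · max L -1/2 · min R 0 → -1/4
4 of 14 · rbbb · max L -1/4 · min R 0 → -1/8
5 of 14 · rbbbb · max L -1/8 · min R 0 → -1/16
6 of 14 · rbbbbr · max L -1/8 · min R -1/16 → -3/32
7 of 14 · rbbbbrr · max L -1/8 · min R -3/32 → -7/64
8 of 14 · rbbbbrrb · max L -7/64 · min R -3/32 → -13/128
9 of 14 · rbbbbrrbb · max L -13/128 · min R -3/32 → -25/256
10 of 14 · rbbbbrrbbb · max L -25/256 · min R -3/32 → -49/512
11 of 14 · rbbbbrrbbbr · max L -25/256 · min R -49/512 → -99/1024
12 of 14 · rbbbbrrbbbrr · max L -25/256 · min R -99/1024 → -199/2048
13 of 14 · rbbbbrrbbbrrb · max L -199/2048 · min R -99/1024 → -397/4096
14 of 14 · rbbbbrrbbbrrbb · max L -397/4096 · min R -99/1024 → -793/8192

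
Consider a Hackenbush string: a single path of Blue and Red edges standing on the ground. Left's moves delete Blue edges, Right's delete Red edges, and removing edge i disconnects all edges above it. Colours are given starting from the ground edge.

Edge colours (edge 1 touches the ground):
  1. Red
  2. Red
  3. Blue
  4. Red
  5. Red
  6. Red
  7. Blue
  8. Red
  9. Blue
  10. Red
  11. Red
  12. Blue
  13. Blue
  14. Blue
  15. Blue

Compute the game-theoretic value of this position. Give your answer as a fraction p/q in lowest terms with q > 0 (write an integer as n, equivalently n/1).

edge 1 of 15 (Red): {  | 0 } — -1
edge 2 of 15 (Red): {  | -1,0 } — -2
edge 3 of 15 (Blue): { -2 | -1,0 } — -3/2
edge 4 of 15 (Red): { -2 | -3/2,-1,0 } — -7/4
edge 5 of 15 (Red): { -2 | -7/4,-3/2,-1,0 } — -15/8
edge 6 of 15 (Red): { -2 | -15/8,-7/4,-3/2,-1,0 } — -31/16
edge 7 of 15 (Blue): { -2,-31/16 | -15/8,-7/4,-3/2,-1,0 } — -61/32
edge 8 of 15 (Red): { -2,-31/16 | -61/32,-15/8,-7/4,-3/2,-1,0 } — -123/64
edge 9 of 15 (Blue): { -2,-31/16,-123/64 | -61/32,-15/8,-7/4,-3/2,-1,0 } — -245/128
edge 10 of 15 (Red): { -2,-31/16,-123/64 | -245/128,-61/32,-15/8,-7/4,-3/2,-1,0 } — -491/256
edge 11 of 15 (Red): { -2,-31/16,-123/64 | -491/256,-245/128,-61/32,-15/8,-7/4,-3/2,-1,0 } — -983/512
edge 12 of 15 (Blue): { -2,-31/16,-123/64,-983/512 | -491/256,-245/128,-61/32,-15/8,-7/4,-3/2,-1,0 } — -1965/1024
edge 13 of 15 (Blue): { -2,-31/16,-123/64,-983/512,-1965/1024 | -491/256,-245/128,-61/32,-15/8,-7/4,-3/2,-1,0 } — -3929/2048
edge 14 of 15 (Blue): { -2,-31/16,-123/64,-983/512,-1965/1024,-3929/2048 | -491/256,-245/128,-61/32,-15/8,-7/4,-3/2,-1,0 } — -7857/4096
edge 15 of 15 (Blue): { -2,-31/16,-123/64,-983/512,-1965/1024,-3929/2048,-7857/4096 | -491/256,-245/128,-61/32,-15/8,-7/4,-3/2,-1,0 } — -15713/8192

-15713/8192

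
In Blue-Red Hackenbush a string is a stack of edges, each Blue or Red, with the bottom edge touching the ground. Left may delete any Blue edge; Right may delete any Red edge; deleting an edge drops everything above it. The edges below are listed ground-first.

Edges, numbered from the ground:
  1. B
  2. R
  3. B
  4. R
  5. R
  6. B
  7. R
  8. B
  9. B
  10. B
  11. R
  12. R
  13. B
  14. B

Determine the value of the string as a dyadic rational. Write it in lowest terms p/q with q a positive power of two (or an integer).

1 of 14 · B · max L 0 · min R +∞ ⇒ 1
2 of 14 · BR · max L 0 · min R 1 ⇒ 1/2
3 of 14 · BRB · max L 1/2 · min R 1 ⇒ 3/4
4 of 14 · BRBR · max L 1/2 · min R 3/4 ⇒ 5/8
5 of 14 · BRBRR · max L 1/2 · min R 5/8 ⇒ 9/16
6 of 14 · BRBRRB · max L 9/16 · min R 5/8 ⇒ 19/32
7 of 14 · BRBRRBR · max L 9/16 · min R 19/32 ⇒ 37/64
8 of 14 · BRBRRBRB · max L 37/64 · min R 19/32 ⇒ 75/128
9 of 14 · BRBRRBRBB · max L 75/128 · min R 19/32 ⇒ 151/256
10 of 14 · BRBRRBRBBB · max L 151/256 · min R 19/32 ⇒ 303/512
11 of 14 · BRBRRBRBBBR · max L 151/256 · min R 303/512 ⇒ 605/1024
12 of 14 · BRBRRBRBBBRR · max L 151/256 · min R 605/1024 ⇒ 1209/2048
13 of 14 · BRBRRBRBBBRRB · max L 1209/2048 · min R 605/1024 ⇒ 2419/4096
14 of 14 · BRBRRBRBBBRRBB · max L 2419/4096 · min R 605/1024 ⇒ 4839/8192

4839/8192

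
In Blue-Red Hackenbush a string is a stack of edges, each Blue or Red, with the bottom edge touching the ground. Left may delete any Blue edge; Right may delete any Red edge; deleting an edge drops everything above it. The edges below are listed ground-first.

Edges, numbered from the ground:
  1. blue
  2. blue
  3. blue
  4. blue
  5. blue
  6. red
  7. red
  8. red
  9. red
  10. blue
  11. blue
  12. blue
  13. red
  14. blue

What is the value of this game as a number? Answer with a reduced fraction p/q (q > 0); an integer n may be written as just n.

Recurse on prefixes of the 14-edge string blue blue blue blue blue red red red red blue blue blue red blue:
1 of 14 · b · max L 0 · min R +∞ => 1
2 of 14 · bb · max L 1 · min R +∞ => 2
3 of 14 · bbb · max L 2 · min R +∞ => 3
4 of 14 · bbbb · max L 3 · min R +∞ => 4
5 of 14 · bbbbb · max L 4 · min R +∞ => 5
6 of 14 · bbbbbr · max L 4 · min R 5 => 9/2
7 of 14 · bbbbbrr · max L 4 · min R 9/2 => 17/4
8 of 14 · bbbbbrrr · max L 4 · min R 17/4 => 33/8
9 of 14 · bbbbbrrrr · max L 4 · min R 33/8 => 65/16
10 of 14 · bbbbbrrrrb · max L 65/16 · min R 33/8 => 131/32
11 of 14 · bbbbbrrrrbb · max L 131/32 · min R 33/8 => 263/64
12 of 14 · bbbbbrrrrbbb · max L 263/64 · min R 33/8 => 527/128
13 of 14 · bbbbbrrrrbbbr · max L 263/64 · min R 527/128 => 1053/256
14 of 14 · bbbbbrrrrbbbrb · max L 1053/256 · min R 527/128 => 2107/512

2107/512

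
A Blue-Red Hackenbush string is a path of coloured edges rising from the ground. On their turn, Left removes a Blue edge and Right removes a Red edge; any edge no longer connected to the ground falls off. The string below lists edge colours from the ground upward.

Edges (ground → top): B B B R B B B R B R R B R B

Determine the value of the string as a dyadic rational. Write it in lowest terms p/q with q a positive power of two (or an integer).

5963/2048

B: Left { 0 }, Right { — } → simplest 1
BB: Left { 0,1 }, Right { — } → simplest 2
BBB: Left { 0,1,2 }, Right { — } → simplest 3
BBBR: Left { 0,1,2 }, Right { 3 } → simplest 5/2
BBBRB: Left { 0,1,2,5/2 }, Right { 3 } → simplest 11/4
BBBRBB: Left { 0,1,2,5/2,11/4 }, Right { 3 } → simplest 23/8
BBBRBBB: Left { 0,1,2,5/2,11/4,23/8 }, Right { 3 } → simplest 47/16
BBBRBBBR: Left { 0,1,2,5/2,11/4,23/8 }, Right { 47/16,3 } → simplest 93/32
BBBRBBBRB: Left { 0,1,2,5/2,11/4,23/8,93/32 }, Right { 47/16,3 } → simplest 187/64
BBBRBBBRBR: Left { 0,1,2,5/2,11/4,23/8,93/32 }, Right { 187/64,47/16,3 } → simplest 373/128
BBBRBBBRBRR: Left { 0,1,2,5/2,11/4,23/8,93/32 }, Right { 373/128,187/64,47/16,3 } → simplest 745/256
BBBRBBBRBRRB: Left { 0,1,2,5/2,11/4,23/8,93/32,745/256 }, Right { 373/128,187/64,47/16,3 } → simplest 1491/512
BBBRBBBRBRRBR: Left { 0,1,2,5/2,11/4,23/8,93/32,745/256 }, Right { 1491/512,373/128,187/64,47/16,3 } → simplest 2981/1024
BBBRBBBRBRRBRB: Left { 0,1,2,5/2,11/4,23/8,93/32,745/256,2981/1024 }, Right { 1491/512,373/128,187/64,47/16,3 } → simplest 5963/2048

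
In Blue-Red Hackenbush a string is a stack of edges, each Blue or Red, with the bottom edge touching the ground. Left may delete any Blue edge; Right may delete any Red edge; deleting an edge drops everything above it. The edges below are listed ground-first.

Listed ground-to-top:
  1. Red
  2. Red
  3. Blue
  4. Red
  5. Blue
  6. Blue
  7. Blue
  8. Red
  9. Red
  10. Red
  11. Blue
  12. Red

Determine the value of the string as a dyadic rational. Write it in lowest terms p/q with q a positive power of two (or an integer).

Prefix values for Red Red Blue Red Blue Blue Blue Red Red Red Blue Red via {L|R} + simplicity:
edge 1 of 12 (Red): { — | 0 } = -1
edge 2 of 12 (Red): { — | -1 0 } = -2
edge 3 of 12 (Blue): { -2 | -1 0 } = -3/2
edge 4 of 12 (Red): { -2 | -3/2 -1 0 } = -7/4
edge 5 of 12 (Blue): { -2 -7/4 | -3/2 -1 0 } = -13/8
edge 6 of 12 (Blue): { -2 -7/4 -13/8 | -3/2 -1 0 } = -25/16
edge 7 of 12 (Blue): { -2 -7/4 -13/8 -25/16 | -3/2 -1 0 } = -49/32
edge 8 of 12 (Red): { -2 -7/4 -13/8 -25/16 | -49/32 -3/2 -1 0 } = -99/64
edge 9 of 12 (Red): { -2 -7/4 -13/8 -25/16 | -99/64 -49/32 -3/2 -1 0 } = -199/128
edge 10 of 12 (Red): { -2 -7/4 -13/8 -25/16 | -199/128 -99/64 -49/32 -3/2 -1 0 } = -399/256
edge 11 of 12 (Blue): { -2 -7/4 -13/8 -25/16 -399/256 | -199/128 -99/64 -49/32 -3/2 -1 0 } = -797/512
edge 12 of 12 (Red): { -2 -7/4 -13/8 -25/16 -399/256 | -797/512 -199/128 -99/64 -49/32 -3/2 -1 0 } = -1595/1024

-1595/1024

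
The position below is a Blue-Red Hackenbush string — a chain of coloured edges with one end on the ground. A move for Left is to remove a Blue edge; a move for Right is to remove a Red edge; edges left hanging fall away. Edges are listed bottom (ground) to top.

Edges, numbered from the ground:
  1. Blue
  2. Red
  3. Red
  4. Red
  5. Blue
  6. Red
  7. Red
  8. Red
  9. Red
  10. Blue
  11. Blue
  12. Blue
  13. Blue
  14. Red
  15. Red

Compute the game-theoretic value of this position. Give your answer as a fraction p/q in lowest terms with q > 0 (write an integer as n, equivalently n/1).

2169/16384

step 1: add Blue to get B; options L={ 0 } R={ (no moves) } ⇒ 1
step 2: add Red to get BR; options L={ 0 } R={ 1 } ⇒ 1/2
step 3: add Red to get BRR; options L={ 0 } R={ 1/2 1 } ⇒ 1/4
step 4: add Red to get BRRR; options L={ 0 } R={ 1/4 1/2 1 } ⇒ 1/8
step 5: add Blue to get BRRRB; options L={ 0 1/8 } R={ 1/4 1/2 1 } ⇒ 3/16
step 6: add Red to get BRRRBR; options L={ 0 1/8 } R={ 3/16 1/4 1/2 1 } ⇒ 5/32
step 7: add Red to get BRRRBRR; options L={ 0 1/8 } R={ 5/32 3/16 1/4 1/2 1 } ⇒ 9/64
step 8: add Red to get BRRRBRRR; options L={ 0 1/8 } R={ 9/64 5/32 3/16 1/4 1/2 1 } ⇒ 17/128
step 9: add Red to get BRRRBRRRR; options L={ 0 1/8 } R={ 17/128 9/64 5/32 3/16 1/4 1/2 1 } ⇒ 33/256
step 10: add Blue to get BRRRBRRRRB; options L={ 0 1/8 33/256 } R={ 17/128 9/64 5/32 3/16 1/4 1/2 1 } ⇒ 67/512
step 11: add Blue to get BRRRBRRRRBB; options L={ 0 1/8 33/256 67/512 } R={ 17/128 9/64 5/32 3/16 1/4 1/2 1 } ⇒ 135/1024
step 12: add Blue to get BRRRBRRRRBBB; options L={ 0 1/8 33/256 67/512 135/1024 } R={ 17/128 9/64 5/32 3/16 1/4 1/2 1 } ⇒ 271/2048
step 13: add Blue to get BRRRBRRRRBBBB; options L={ 0 1/8 33/256 67/512 135/1024 271/2048 } R={ 17/128 9/64 5/32 3/16 1/4 1/2 1 } ⇒ 543/4096
step 14: add Red to get BRRRBRRRRBBBBR; options L={ 0 1/8 33/256 67/512 135/1024 271/2048 } R={ 543/4096 17/128 9/64 5/32 3/16 1/4 1/2 1 } ⇒ 1085/8192
step 15: add Red to get BRRRBRRRRBBBBRR; options L={ 0 1/8 33/256 67/512 135/1024 271/2048 } R={ 1085/8192 543/4096 17/128 9/64 5/32 3/16 1/4 1/2 1 } ⇒ 2169/16384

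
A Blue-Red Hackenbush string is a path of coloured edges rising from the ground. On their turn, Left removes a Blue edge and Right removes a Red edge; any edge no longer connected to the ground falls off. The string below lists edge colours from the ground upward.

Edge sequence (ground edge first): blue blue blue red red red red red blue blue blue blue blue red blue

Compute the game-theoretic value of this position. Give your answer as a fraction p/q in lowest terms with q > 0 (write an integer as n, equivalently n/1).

step 1: add blue to get b; options L={ 0 } R={ — } ⇒ 1
step 2: add blue to get bb; options L={ 0; 1 } R={ — } ⇒ 2
step 3: add blue to get bbb; options L={ 0; 1; 2 } R={ — } ⇒ 3
step 4: add red to get bbbr; options L={ 0; 1; 2 } R={ 3 } ⇒ 5/2
step 5: add red to get bbbrr; options L={ 0; 1; 2 } R={ 5/2; 3 } ⇒ 9/4
step 6: add red to get bbbrrr; options L={ 0; 1; 2 } R={ 9/4; 5/2; 3 } ⇒ 17/8
step 7: add red to get bbbrrrr; options L={ 0; 1; 2 } R={ 17/8; 9/4; 5/2; 3 } ⇒ 33/16
step 8: add red to get bbbrrrrr; options L={ 0; 1; 2 } R={ 33/16; 17/8; 9/4; 5/2; 3 } ⇒ 65/32
step 9: add blue to get bbbrrrrrb; options L={ 0; 1; 2; 65/32 } R={ 33/16; 17/8; 9/4; 5/2; 3 } ⇒ 131/64
step 10: add blue to get bbbrrrrrbb; options L={ 0; 1; 2; 65/32; 131/64 } R={ 33/16; 17/8; 9/4; 5/2; 3 } ⇒ 263/128
step 11: add blue to get bbbrrrrrbbb; options L={ 0; 1; 2; 65/32; 131/64; 263/128 } R={ 33/16; 17/8; 9/4; 5/2; 3 } ⇒ 527/256
step 12: add blue to get bbbrrrrrbbbb; options L={ 0; 1; 2; 65/32; 131/64; 263/128; 527/256 } R={ 33/16; 17/8; 9/4; 5/2; 3 } ⇒ 1055/512
step 13: add blue to get bbbrrrrrbbbbb; options L={ 0; 1; 2; 65/32; 131/64; 263/128; 527/256; 1055/512 } R={ 33/16; 17/8; 9/4; 5/2; 3 } ⇒ 2111/1024
step 14: add red to get bbbrrrrrbbbbbr; options L={ 0; 1; 2; 65/32; 131/64; 263/128; 527/256; 1055/512 } R={ 2111/1024; 33/16; 17/8; 9/4; 5/2; 3 } ⇒ 4221/2048
step 15: add blue to get bbbrrrrrbbbbbrb; options L={ 0; 1; 2; 65/32; 131/64; 263/128; 527/256; 1055/512; 4221/2048 } R={ 2111/1024; 33/16; 17/8; 9/4; 5/2; 3 } ⇒ 8443/4096

8443/4096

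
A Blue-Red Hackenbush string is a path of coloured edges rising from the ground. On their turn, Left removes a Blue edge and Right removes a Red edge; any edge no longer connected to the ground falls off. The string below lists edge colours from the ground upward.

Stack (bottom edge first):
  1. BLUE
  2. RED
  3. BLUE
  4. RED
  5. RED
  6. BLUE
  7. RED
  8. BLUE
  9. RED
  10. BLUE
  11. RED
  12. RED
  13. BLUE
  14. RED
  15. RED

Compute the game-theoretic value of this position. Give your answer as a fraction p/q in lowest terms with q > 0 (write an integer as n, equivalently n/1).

9545/16384

Prefix values for BLUE RED BLUE RED RED BLUE RED BLUE RED BLUE RED RED BLUE RED RED via {L|R} + simplicity:
v(B) = { 0 | · } — 1
v(BR) = { 0 | 1 } — 1/2
v(BRB) = { 0,1/2 | 1 } — 3/4
v(BRBR) = { 0,1/2 | 3/4,1 } — 5/8
v(BRBRR) = { 0,1/2 | 5/8,3/4,1 } — 9/16
v(BRBRRB) = { 0,1/2,9/16 | 5/8,3/4,1 } — 19/32
v(BRBRRBR) = { 0,1/2,9/16 | 19/32,5/8,3/4,1 } — 37/64
v(BRBRRBRB) = { 0,1/2,9/16,37/64 | 19/32,5/8,3/4,1 } — 75/128
v(BRBRRBRBR) = { 0,1/2,9/16,37/64 | 75/128,19/32,5/8,3/4,1 } — 149/256
v(BRBRRBRBRB) = { 0,1/2,9/16,37/64,149/256 | 75/128,19/32,5/8,3/4,1 } — 299/512
v(BRBRRBRBRBR) = { 0,1/2,9/16,37/64,149/256 | 299/512,75/128,19/32,5/8,3/4,1 } — 597/1024
v(BRBRRBRBRBRR) = { 0,1/2,9/16,37/64,149/256 | 597/1024,299/512,75/128,19/32,5/8,3/4,1 } — 1193/2048
v(BRBRRBRBRBRRB) = { 0,1/2,9/16,37/64,149/256,1193/2048 | 597/1024,299/512,75/128,19/32,5/8,3/4,1 } — 2387/4096
v(BRBRRBRBRBRRBR) = { 0,1/2,9/16,37/64,149/256,1193/2048 | 2387/4096,597/1024,299/512,75/128,19/32,5/8,3/4,1 } — 4773/8192
v(BRBRRBRBRBRRBRR) = { 0,1/2,9/16,37/64,149/256,1193/2048 | 4773/8192,2387/4096,597/1024,299/512,75/128,19/32,5/8,3/4,1 } — 9545/16384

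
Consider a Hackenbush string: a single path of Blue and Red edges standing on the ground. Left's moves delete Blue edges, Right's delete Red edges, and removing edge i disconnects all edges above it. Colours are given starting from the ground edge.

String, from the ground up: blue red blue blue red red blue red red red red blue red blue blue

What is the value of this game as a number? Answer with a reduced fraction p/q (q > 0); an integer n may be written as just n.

12823/16384

G_1 [b]  L=[0]  R=[·]  so 1
G_2 [br]  L=[0]  R=[1]  so 1/2
G_3 [brb]  L=[0; 1/2]  R=[1]  so 3/4
G_4 [brbb]  L=[0; 1/2; 3/4]  R=[1]  so 7/8
G_5 [brbbr]  L=[0; 1/2; 3/4]  R=[7/8; 1]  so 13/16
G_6 [brbbrr]  L=[0; 1/2; 3/4]  R=[13/16; 7/8; 1]  so 25/32
G_7 [brbbrrb]  L=[0; 1/2; 3/4; 25/32]  R=[13/16; 7/8; 1]  so 51/64
G_8 [brbbrrbr]  L=[0; 1/2; 3/4; 25/32]  R=[51/64; 13/16; 7/8; 1]  so 101/128
G_9 [brbbrrbrr]  L=[0; 1/2; 3/4; 25/32]  R=[101/128; 51/64; 13/16; 7/8; 1]  so 201/256
G_10 [brbbrrbrrr]  L=[0; 1/2; 3/4; 25/32]  R=[201/256; 101/128; 51/64; 13/16; 7/8; 1]  so 401/512
G_11 [brbbrrbrrrr]  L=[0; 1/2; 3/4; 25/32]  R=[401/512; 201/256; 101/128; 51/64; 13/16; 7/8; 1]  so 801/1024
G_12 [brbbrrbrrrrb]  L=[0; 1/2; 3/4; 25/32; 801/1024]  R=[401/512; 201/256; 101/128; 51/64; 13/16; 7/8; 1]  so 1603/2048
G_13 [brbbrrbrrrrbr]  L=[0; 1/2; 3/4; 25/32; 801/1024]  R=[1603/2048; 401/512; 201/256; 101/128; 51/64; 13/16; 7/8; 1]  so 3205/4096
G_14 [brbbrrbrrrrbrb]  L=[0; 1/2; 3/4; 25/32; 801/1024; 3205/4096]  R=[1603/2048; 401/512; 201/256; 101/128; 51/64; 13/16; 7/8; 1]  so 6411/8192
G_15 [brbbrrbrrrrbrbb]  L=[0; 1/2; 3/4; 25/32; 801/1024; 3205/4096; 6411/8192]  R=[1603/2048; 401/512; 201/256; 101/128; 51/64; 13/16; 7/8; 1]  so 12823/16384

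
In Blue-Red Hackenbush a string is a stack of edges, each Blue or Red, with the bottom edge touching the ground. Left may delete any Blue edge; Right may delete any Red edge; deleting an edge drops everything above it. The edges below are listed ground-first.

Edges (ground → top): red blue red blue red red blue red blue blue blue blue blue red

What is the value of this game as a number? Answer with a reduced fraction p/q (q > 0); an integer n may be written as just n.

-5763/8192

edge 1 of 14 (red): { none | 0 } -> -1
edge 2 of 14 (blue): { -1 | 0 } -> -1/2
edge 3 of 14 (red): { -1 | -1/2 0 } -> -3/4
edge 4 of 14 (blue): { -1 -3/4 | -1/2 0 } -> -5/8
edge 5 of 14 (red): { -1 -3/4 | -5/8 -1/2 0 } -> -11/16
edge 6 of 14 (red): { -1 -3/4 | -11/16 -5/8 -1/2 0 } -> -23/32
edge 7 of 14 (blue): { -1 -3/4 -23/32 | -11/16 -5/8 -1/2 0 } -> -45/64
edge 8 of 14 (red): { -1 -3/4 -23/32 | -45/64 -11/16 -5/8 -1/2 0 } -> -91/128
edge 9 of 14 (blue): { -1 -3/4 -23/32 -91/128 | -45/64 -11/16 -5/8 -1/2 0 } -> -181/256
edge 10 of 14 (blue): { -1 -3/4 -23/32 -91/128 -181/256 | -45/64 -11/16 -5/8 -1/2 0 } -> -361/512
edge 11 of 14 (blue): { -1 -3/4 -23/32 -91/128 -181/256 -361/512 | -45/64 -11/16 -5/8 -1/2 0 } -> -721/1024
edge 12 of 14 (blue): { -1 -3/4 -23/32 -91/128 -181/256 -361/512 -721/1024 | -45/64 -11/16 -5/8 -1/2 0 } -> -1441/2048
edge 13 of 14 (blue): { -1 -3/4 -23/32 -91/128 -181/256 -361/512 -721/1024 -1441/2048 | -45/64 -11/16 -5/8 -1/2 0 } -> -2881/4096
edge 14 of 14 (red): { -1 -3/4 -23/32 -91/128 -181/256 -361/512 -721/1024 -1441/2048 | -2881/4096 -45/64 -11/16 -5/8 -1/2 0 } -> -5763/8192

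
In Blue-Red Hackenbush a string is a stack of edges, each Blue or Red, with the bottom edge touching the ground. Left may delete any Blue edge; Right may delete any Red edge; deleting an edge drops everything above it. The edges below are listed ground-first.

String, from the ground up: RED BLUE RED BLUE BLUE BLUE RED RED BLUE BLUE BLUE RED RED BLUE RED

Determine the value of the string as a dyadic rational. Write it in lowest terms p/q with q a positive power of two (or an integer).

1 of 15 · R · max L −∞ · min R 0 => -1
2 of 15 · RB · max L -1 · min R 0 => -1/2
3 of 15 · RBR · max L -1 · min R -1/2 => -3/4
4 of 15 · RBRB · max L -3/4 · min R -1/2 => -5/8
5 of 15 · RBRBB · max L -5/8 · min R -1/2 => -9/16
6 of 15 · RBRBBB · max L -9/16 · min R -1/2 => -17/32
7 of 15 · RBRBBBR · max L -9/16 · min R -17/32 => -35/64
8 of 15 · RBRBBBRR · max L -9/16 · min R -35/64 => -71/128
9 of 15 · RBRBBBRRB · max L -71/128 · min R -35/64 => -141/256
10 of 15 · RBRBBBRRBB · max L -141/256 · min R -35/64 => -281/512
11 of 15 · RBRBBBRRBBB · max L -281/512 · min R -35/64 => -561/1024
12 of 15 · RBRBBBRRBBBR · max L -281/512 · min R -561/1024 => -1123/2048
13 of 15 · RBRBBBRRBBBRR · max L -281/512 · min R -1123/2048 => -2247/4096
14 of 15 · RBRBBBRRBBBRRB · max L -2247/4096 · min R -1123/2048 => -4493/8192
15 of 15 · RBRBBBRRBBBRRBR · max L -2247/4096 · min R -4493/8192 => -8987/16384

-8987/16384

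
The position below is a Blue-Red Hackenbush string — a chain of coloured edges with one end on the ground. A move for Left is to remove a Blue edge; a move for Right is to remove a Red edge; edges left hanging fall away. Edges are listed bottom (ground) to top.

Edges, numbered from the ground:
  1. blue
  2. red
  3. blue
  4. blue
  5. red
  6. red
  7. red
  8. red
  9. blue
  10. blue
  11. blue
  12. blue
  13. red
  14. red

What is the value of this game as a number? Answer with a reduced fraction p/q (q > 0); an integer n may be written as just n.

6265/8192

Prefix values for blue red blue blue red red red red blue blue blue blue red red via {L|R} + simplicity:
edge 1 of 14 (blue): { 0 |  } gives 1
edge 2 of 14 (red): { 0 | 1 } gives 1/2
edge 3 of 14 (blue): { 0,1/2 | 1 } gives 3/4
edge 4 of 14 (blue): { 0,1/2,3/4 | 1 } gives 7/8
edge 5 of 14 (red): { 0,1/2,3/4 | 7/8,1 } gives 13/16
edge 6 of 14 (red): { 0,1/2,3/4 | 13/16,7/8,1 } gives 25/32
edge 7 of 14 (red): { 0,1/2,3/4 | 25/32,13/16,7/8,1 } gives 49/64
edge 8 of 14 (red): { 0,1/2,3/4 | 49/64,25/32,13/16,7/8,1 } gives 97/128
edge 9 of 14 (blue): { 0,1/2,3/4,97/128 | 49/64,25/32,13/16,7/8,1 } gives 195/256
edge 10 of 14 (blue): { 0,1/2,3/4,97/128,195/256 | 49/64,25/32,13/16,7/8,1 } gives 391/512
edge 11 of 14 (blue): { 0,1/2,3/4,97/128,195/256,391/512 | 49/64,25/32,13/16,7/8,1 } gives 783/1024
edge 12 of 14 (blue): { 0,1/2,3/4,97/128,195/256,391/512,783/1024 | 49/64,25/32,13/16,7/8,1 } gives 1567/2048
edge 13 of 14 (red): { 0,1/2,3/4,97/128,195/256,391/512,783/1024 | 1567/2048,49/64,25/32,13/16,7/8,1 } gives 3133/4096
edge 14 of 14 (red): { 0,1/2,3/4,97/128,195/256,391/512,783/1024 | 3133/4096,1567/2048,49/64,25/32,13/16,7/8,1 } gives 6265/8192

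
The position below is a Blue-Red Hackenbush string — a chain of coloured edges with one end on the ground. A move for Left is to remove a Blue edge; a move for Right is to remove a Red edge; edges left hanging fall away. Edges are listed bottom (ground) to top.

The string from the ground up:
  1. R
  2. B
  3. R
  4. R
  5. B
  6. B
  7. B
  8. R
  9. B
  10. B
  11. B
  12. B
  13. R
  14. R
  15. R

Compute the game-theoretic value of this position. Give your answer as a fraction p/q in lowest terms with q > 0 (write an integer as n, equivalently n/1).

-12559/16384

Recurse on prefixes of the 15-edge string R B R R B B B R B B B B R R R:
g_1 [R]  L=[∅]  R=[0]  so -1
g_2 [RB]  L=[-1]  R=[0]  so -1/2
g_3 [RBR]  L=[-1]  R=[-1/2,0]  so -3/4
g_4 [RBRR]  L=[-1]  R=[-3/4,-1/2,0]  so -7/8
g_5 [RBRRB]  L=[-1,-7/8]  R=[-3/4,-1/2,0]  so -13/16
g_6 [RBRRBB]  L=[-1,-7/8,-13/16]  R=[-3/4,-1/2,0]  so -25/32
g_7 [RBRRBBB]  L=[-1,-7/8,-13/16,-25/32]  R=[-3/4,-1/2,0]  so -49/64
g_8 [RBRRBBBR]  L=[-1,-7/8,-13/16,-25/32]  R=[-49/64,-3/4,-1/2,0]  so -99/128
g_9 [RBRRBBBRB]  L=[-1,-7/8,-13/16,-25/32,-99/128]  R=[-49/64,-3/4,-1/2,0]  so -197/256
g_10 [RBRRBBBRBB]  L=[-1,-7/8,-13/16,-25/32,-99/128,-197/256]  R=[-49/64,-3/4,-1/2,0]  so -393/512
g_11 [RBRRBBBRBBB]  L=[-1,-7/8,-13/16,-25/32,-99/128,-197/256,-393/512]  R=[-49/64,-3/4,-1/2,0]  so -785/1024
g_12 [RBRRBBBRBBBB]  L=[-1,-7/8,-13/16,-25/32,-99/128,-197/256,-393/512,-785/1024]  R=[-49/64,-3/4,-1/2,0]  so -1569/2048
g_13 [RBRRBBBRBBBBR]  L=[-1,-7/8,-13/16,-25/32,-99/128,-197/256,-393/512,-785/1024]  R=[-1569/2048,-49/64,-3/4,-1/2,0]  so -3139/4096
g_14 [RBRRBBBRBBBBRR]  L=[-1,-7/8,-13/16,-25/32,-99/128,-197/256,-393/512,-785/1024]  R=[-3139/4096,-1569/2048,-49/64,-3/4,-1/2,0]  so -6279/8192
g_15 [RBRRBBBRBBBBRRR]  L=[-1,-7/8,-13/16,-25/32,-99/128,-197/256,-393/512,-785/1024]  R=[-6279/8192,-3139/4096,-1569/2048,-49/64,-3/4,-1/2,0]  so -12559/16384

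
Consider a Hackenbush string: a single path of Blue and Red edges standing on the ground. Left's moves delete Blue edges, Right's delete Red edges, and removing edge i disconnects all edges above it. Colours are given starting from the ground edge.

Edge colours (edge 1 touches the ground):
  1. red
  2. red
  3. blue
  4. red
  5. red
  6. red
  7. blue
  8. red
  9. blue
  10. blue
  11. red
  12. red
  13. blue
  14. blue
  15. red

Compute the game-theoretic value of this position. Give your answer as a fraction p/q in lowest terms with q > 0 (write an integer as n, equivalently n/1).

step 1: add red to get r; options L={ (no moves) } R={ 0 } gives -1
step 2: add red to get rr; options L={ (no moves) } R={ -1; 0 } gives -2
step 3: add blue to get rrb; options L={ -2 } R={ -1; 0 } gives -3/2
step 4: add red to get rrbr; options L={ -2 } R={ -3/2; -1; 0 } gives -7/4
step 5: add red to get rrbrr; options L={ -2 } R={ -7/4; -3/2; -1; 0 } gives -15/8
step 6: add red to get rrbrrr; options L={ -2 } R={ -15/8; -7/4; -3/2; -1; 0 } gives -31/16
step 7: add blue to get rrbrrrb; options L={ -2; -31/16 } R={ -15/8; -7/4; -3/2; -1; 0 } gives -61/32
step 8: add red to get rrbrrrbr; options L={ -2; -31/16 } R={ -61/32; -15/8; -7/4; -3/2; -1; 0 } gives -123/64
step 9: add blue to get rrbrrrbrb; options L={ -2; -31/16; -123/64 } R={ -61/32; -15/8; -7/4; -3/2; -1; 0 } gives -245/128
step 10: add blue to get rrbrrrbrbb; options L={ -2; -31/16; -123/64; -245/128 } R={ -61/32; -15/8; -7/4; -3/2; -1; 0 } gives -489/256
step 11: add red to get rrbrrrbrbbr; options L={ -2; -31/16; -123/64; -245/128 } R={ -489/256; -61/32; -15/8; -7/4; -3/2; -1; 0 } gives -979/512
step 12: add red to get rrbrrrbrbbrr; options L={ -2; -31/16; -123/64; -245/128 } R={ -979/512; -489/256; -61/32; -15/8; -7/4; -3/2; -1; 0 } gives -1959/1024
step 13: add blue to get rrbrrrbrbbrrb; options L={ -2; -31/16; -123/64; -245/128; -1959/1024 } R={ -979/512; -489/256; -61/32; -15/8; -7/4; -3/2; -1; 0 } gives -3917/2048
step 14: add blue to get rrbrrrbrbbrrbb; options L={ -2; -31/16; -123/64; -245/128; -1959/1024; -3917/2048 } R={ -979/512; -489/256; -61/32; -15/8; -7/4; -3/2; -1; 0 } gives -7833/4096
step 15: add red to get rrbrrrbrbbrrbbr; options L={ -2; -31/16; -123/64; -245/128; -1959/1024; -3917/2048 } R={ -7833/4096; -979/512; -489/256; -61/32; -15/8; -7/4; -3/2; -1; 0 } gives -15667/8192

-15667/8192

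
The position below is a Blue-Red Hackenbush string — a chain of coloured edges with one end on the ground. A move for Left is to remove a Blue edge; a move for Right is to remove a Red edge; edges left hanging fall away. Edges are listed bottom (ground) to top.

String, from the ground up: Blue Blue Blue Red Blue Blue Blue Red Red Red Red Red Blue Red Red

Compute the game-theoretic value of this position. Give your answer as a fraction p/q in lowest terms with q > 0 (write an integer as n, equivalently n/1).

11785/4096

Recurse on prefixes of the 15-edge string Blue Blue Blue Red Blue Blue Blue Red Red Red Red Red Blue Red Red:
G(B) = { 0 | (no moves) } -> 1
G(BB) = { 0 1 | (no moves) } -> 2
G(BBB) = { 0 1 2 | (no moves) } -> 3
G(BBBR) = { 0 1 2 | 3 } -> 5/2
G(BBBRB) = { 0 1 2 5/2 | 3 } -> 11/4
G(BBBRBB) = { 0 1 2 5/2 11/4 | 3 } -> 23/8
G(BBBRBBB) = { 0 1 2 5/2 11/4 23/8 | 3 } -> 47/16
G(BBBRBBBR) = { 0 1 2 5/2 11/4 23/8 | 47/16 3 } -> 93/32
G(BBBRBBBRR) = { 0 1 2 5/2 11/4 23/8 | 93/32 47/16 3 } -> 185/64
G(BBBRBBBRRR) = { 0 1 2 5/2 11/4 23/8 | 185/64 93/32 47/16 3 } -> 369/128
G(BBBRBBBRRRR) = { 0 1 2 5/2 11/4 23/8 | 369/128 185/64 93/32 47/16 3 } -> 737/256
G(BBBRBBBRRRRR) = { 0 1 2 5/2 11/4 23/8 | 737/256 369/128 185/64 93/32 47/16 3 } -> 1473/512
G(BBBRBBBRRRRRB) = { 0 1 2 5/2 11/4 23/8 1473/512 | 737/256 369/128 185/64 93/32 47/16 3 } -> 2947/1024
G(BBBRBBBRRRRRBR) = { 0 1 2 5/2 11/4 23/8 1473/512 | 2947/1024 737/256 369/128 185/64 93/32 47/16 3 } -> 5893/2048
G(BBBRBBBRRRRRBRR) = { 0 1 2 5/2 11/4 23/8 1473/512 | 5893/2048 2947/1024 737/256 369/128 185/64 93/32 47/16 3 } -> 11785/4096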